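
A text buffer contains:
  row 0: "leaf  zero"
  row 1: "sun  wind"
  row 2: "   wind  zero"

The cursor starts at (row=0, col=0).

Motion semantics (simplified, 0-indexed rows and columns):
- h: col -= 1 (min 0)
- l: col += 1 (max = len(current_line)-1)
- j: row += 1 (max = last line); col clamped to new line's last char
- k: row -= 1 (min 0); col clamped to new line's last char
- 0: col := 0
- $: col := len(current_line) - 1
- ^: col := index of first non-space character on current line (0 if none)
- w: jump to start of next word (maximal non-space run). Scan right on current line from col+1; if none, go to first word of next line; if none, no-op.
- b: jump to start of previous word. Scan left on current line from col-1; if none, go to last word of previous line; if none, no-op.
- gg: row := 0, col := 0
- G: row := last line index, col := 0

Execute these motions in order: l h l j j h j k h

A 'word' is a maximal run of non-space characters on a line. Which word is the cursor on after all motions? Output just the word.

Answer: sun

Derivation:
After 1 (l): row=0 col=1 char='e'
After 2 (h): row=0 col=0 char='l'
After 3 (l): row=0 col=1 char='e'
After 4 (j): row=1 col=1 char='u'
After 5 (j): row=2 col=1 char='_'
After 6 (h): row=2 col=0 char='_'
After 7 (j): row=2 col=0 char='_'
After 8 (k): row=1 col=0 char='s'
After 9 (h): row=1 col=0 char='s'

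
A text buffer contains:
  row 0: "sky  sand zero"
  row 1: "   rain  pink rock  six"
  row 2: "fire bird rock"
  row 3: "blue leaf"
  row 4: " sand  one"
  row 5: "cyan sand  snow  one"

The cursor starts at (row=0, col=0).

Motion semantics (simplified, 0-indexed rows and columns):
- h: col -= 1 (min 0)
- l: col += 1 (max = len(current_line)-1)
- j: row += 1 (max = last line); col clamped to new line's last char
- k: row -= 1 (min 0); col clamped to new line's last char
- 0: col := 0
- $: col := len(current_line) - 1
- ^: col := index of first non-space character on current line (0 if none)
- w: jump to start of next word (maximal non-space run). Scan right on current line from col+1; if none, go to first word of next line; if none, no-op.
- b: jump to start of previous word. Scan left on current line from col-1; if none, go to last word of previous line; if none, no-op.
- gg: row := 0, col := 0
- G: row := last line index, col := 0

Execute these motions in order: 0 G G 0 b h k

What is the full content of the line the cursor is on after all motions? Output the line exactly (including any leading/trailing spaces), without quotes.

Answer: blue leaf

Derivation:
After 1 (0): row=0 col=0 char='s'
After 2 (G): row=5 col=0 char='c'
After 3 (G): row=5 col=0 char='c'
After 4 (0): row=5 col=0 char='c'
After 5 (b): row=4 col=7 char='o'
After 6 (h): row=4 col=6 char='_'
After 7 (k): row=3 col=6 char='e'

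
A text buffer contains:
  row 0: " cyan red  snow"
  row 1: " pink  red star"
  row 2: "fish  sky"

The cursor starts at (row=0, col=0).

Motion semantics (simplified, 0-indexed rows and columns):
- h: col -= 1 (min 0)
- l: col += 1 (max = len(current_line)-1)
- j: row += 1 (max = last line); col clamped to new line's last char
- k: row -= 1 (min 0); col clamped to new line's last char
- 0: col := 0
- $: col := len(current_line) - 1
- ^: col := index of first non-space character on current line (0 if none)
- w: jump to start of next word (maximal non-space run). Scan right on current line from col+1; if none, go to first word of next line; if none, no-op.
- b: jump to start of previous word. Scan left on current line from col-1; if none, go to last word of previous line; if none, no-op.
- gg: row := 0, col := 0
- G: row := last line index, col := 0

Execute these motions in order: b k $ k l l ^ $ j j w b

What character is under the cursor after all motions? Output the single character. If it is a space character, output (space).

Answer: s

Derivation:
After 1 (b): row=0 col=0 char='_'
After 2 (k): row=0 col=0 char='_'
After 3 ($): row=0 col=14 char='w'
After 4 (k): row=0 col=14 char='w'
After 5 (l): row=0 col=14 char='w'
After 6 (l): row=0 col=14 char='w'
After 7 (^): row=0 col=1 char='c'
After 8 ($): row=0 col=14 char='w'
After 9 (j): row=1 col=14 char='r'
After 10 (j): row=2 col=8 char='y'
After 11 (w): row=2 col=8 char='y'
After 12 (b): row=2 col=6 char='s'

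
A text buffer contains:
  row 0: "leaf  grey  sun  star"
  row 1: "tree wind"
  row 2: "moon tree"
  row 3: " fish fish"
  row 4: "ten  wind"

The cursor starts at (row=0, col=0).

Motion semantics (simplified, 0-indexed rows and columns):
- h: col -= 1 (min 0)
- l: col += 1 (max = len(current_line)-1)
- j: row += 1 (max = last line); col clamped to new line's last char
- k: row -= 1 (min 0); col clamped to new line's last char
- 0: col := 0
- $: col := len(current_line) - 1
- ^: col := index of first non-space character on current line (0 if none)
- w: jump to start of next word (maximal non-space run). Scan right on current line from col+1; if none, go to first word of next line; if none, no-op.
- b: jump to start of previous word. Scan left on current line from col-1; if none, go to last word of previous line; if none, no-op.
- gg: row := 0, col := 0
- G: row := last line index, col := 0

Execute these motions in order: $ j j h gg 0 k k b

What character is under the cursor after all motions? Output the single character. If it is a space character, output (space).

After 1 ($): row=0 col=20 char='r'
After 2 (j): row=1 col=8 char='d'
After 3 (j): row=2 col=8 char='e'
After 4 (h): row=2 col=7 char='e'
After 5 (gg): row=0 col=0 char='l'
After 6 (0): row=0 col=0 char='l'
After 7 (k): row=0 col=0 char='l'
After 8 (k): row=0 col=0 char='l'
After 9 (b): row=0 col=0 char='l'

Answer: l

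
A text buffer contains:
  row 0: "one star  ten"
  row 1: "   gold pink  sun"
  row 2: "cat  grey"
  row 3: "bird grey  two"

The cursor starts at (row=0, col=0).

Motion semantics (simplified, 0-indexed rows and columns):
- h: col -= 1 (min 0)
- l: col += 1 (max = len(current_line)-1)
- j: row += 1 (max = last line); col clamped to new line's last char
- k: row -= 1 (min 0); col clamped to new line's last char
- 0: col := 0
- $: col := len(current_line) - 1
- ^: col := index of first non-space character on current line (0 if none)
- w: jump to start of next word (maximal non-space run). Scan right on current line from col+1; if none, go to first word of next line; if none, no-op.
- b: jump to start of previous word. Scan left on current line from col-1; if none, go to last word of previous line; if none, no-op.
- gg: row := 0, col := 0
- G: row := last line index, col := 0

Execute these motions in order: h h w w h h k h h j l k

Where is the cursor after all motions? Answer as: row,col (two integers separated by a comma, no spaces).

After 1 (h): row=0 col=0 char='o'
After 2 (h): row=0 col=0 char='o'
After 3 (w): row=0 col=4 char='s'
After 4 (w): row=0 col=10 char='t'
After 5 (h): row=0 col=9 char='_'
After 6 (h): row=0 col=8 char='_'
After 7 (k): row=0 col=8 char='_'
After 8 (h): row=0 col=7 char='r'
After 9 (h): row=0 col=6 char='a'
After 10 (j): row=1 col=6 char='d'
After 11 (l): row=1 col=7 char='_'
After 12 (k): row=0 col=7 char='r'

Answer: 0,7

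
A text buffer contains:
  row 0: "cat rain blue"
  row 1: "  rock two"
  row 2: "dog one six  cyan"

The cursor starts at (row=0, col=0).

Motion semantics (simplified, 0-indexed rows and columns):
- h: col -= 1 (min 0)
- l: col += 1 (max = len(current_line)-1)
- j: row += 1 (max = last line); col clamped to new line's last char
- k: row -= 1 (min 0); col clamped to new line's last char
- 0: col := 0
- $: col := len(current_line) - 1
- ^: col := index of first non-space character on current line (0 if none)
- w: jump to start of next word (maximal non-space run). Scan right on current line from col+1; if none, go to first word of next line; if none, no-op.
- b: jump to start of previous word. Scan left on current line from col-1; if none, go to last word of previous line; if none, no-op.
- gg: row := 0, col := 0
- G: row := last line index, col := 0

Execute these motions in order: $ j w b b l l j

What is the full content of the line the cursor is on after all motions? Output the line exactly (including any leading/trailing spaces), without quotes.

After 1 ($): row=0 col=12 char='e'
After 2 (j): row=1 col=9 char='o'
After 3 (w): row=2 col=0 char='d'
After 4 (b): row=1 col=7 char='t'
After 5 (b): row=1 col=2 char='r'
After 6 (l): row=1 col=3 char='o'
After 7 (l): row=1 col=4 char='c'
After 8 (j): row=2 col=4 char='o'

Answer: dog one six  cyan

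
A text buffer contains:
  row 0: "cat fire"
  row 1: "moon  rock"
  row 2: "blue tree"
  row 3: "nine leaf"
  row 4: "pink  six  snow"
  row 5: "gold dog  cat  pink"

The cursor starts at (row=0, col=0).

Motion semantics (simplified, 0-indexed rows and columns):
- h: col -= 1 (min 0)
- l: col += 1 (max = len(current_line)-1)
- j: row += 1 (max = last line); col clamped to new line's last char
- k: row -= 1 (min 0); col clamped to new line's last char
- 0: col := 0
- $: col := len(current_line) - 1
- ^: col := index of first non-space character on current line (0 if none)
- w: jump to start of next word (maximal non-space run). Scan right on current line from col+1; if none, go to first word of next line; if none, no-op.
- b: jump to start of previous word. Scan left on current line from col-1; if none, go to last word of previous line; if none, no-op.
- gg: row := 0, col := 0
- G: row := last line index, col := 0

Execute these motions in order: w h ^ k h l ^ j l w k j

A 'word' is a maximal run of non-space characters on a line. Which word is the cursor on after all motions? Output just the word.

Answer: rock

Derivation:
After 1 (w): row=0 col=4 char='f'
After 2 (h): row=0 col=3 char='_'
After 3 (^): row=0 col=0 char='c'
After 4 (k): row=0 col=0 char='c'
After 5 (h): row=0 col=0 char='c'
After 6 (l): row=0 col=1 char='a'
After 7 (^): row=0 col=0 char='c'
After 8 (j): row=1 col=0 char='m'
After 9 (l): row=1 col=1 char='o'
After 10 (w): row=1 col=6 char='r'
After 11 (k): row=0 col=6 char='r'
After 12 (j): row=1 col=6 char='r'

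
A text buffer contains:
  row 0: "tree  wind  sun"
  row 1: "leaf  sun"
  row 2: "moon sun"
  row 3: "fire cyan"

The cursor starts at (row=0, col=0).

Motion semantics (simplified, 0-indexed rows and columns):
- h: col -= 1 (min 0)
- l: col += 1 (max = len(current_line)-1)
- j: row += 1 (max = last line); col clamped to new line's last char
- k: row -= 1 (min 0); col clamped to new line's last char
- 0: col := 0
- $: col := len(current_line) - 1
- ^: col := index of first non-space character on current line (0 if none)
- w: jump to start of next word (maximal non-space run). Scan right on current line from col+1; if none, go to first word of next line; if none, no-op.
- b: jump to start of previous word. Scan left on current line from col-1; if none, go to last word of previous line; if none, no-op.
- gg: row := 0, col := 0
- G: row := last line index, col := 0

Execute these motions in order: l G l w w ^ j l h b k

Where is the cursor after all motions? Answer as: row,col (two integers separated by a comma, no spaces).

Answer: 1,5

Derivation:
After 1 (l): row=0 col=1 char='r'
After 2 (G): row=3 col=0 char='f'
After 3 (l): row=3 col=1 char='i'
After 4 (w): row=3 col=5 char='c'
After 5 (w): row=3 col=5 char='c'
After 6 (^): row=3 col=0 char='f'
After 7 (j): row=3 col=0 char='f'
After 8 (l): row=3 col=1 char='i'
After 9 (h): row=3 col=0 char='f'
After 10 (b): row=2 col=5 char='s'
After 11 (k): row=1 col=5 char='_'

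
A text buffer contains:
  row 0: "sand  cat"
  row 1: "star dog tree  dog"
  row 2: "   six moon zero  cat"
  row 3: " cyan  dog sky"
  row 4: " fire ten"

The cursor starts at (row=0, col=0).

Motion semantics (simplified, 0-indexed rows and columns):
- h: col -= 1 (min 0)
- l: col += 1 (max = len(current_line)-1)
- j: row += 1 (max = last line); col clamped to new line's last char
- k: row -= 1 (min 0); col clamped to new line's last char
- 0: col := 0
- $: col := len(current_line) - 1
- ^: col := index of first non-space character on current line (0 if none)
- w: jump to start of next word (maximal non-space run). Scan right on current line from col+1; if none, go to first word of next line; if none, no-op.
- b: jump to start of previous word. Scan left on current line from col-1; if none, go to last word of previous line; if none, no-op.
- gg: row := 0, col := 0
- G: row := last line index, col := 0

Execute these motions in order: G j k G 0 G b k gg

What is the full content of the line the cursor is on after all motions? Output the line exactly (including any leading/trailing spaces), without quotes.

After 1 (G): row=4 col=0 char='_'
After 2 (j): row=4 col=0 char='_'
After 3 (k): row=3 col=0 char='_'
After 4 (G): row=4 col=0 char='_'
After 5 (0): row=4 col=0 char='_'
After 6 (G): row=4 col=0 char='_'
After 7 (b): row=3 col=11 char='s'
After 8 (k): row=2 col=11 char='_'
After 9 (gg): row=0 col=0 char='s'

Answer: sand  cat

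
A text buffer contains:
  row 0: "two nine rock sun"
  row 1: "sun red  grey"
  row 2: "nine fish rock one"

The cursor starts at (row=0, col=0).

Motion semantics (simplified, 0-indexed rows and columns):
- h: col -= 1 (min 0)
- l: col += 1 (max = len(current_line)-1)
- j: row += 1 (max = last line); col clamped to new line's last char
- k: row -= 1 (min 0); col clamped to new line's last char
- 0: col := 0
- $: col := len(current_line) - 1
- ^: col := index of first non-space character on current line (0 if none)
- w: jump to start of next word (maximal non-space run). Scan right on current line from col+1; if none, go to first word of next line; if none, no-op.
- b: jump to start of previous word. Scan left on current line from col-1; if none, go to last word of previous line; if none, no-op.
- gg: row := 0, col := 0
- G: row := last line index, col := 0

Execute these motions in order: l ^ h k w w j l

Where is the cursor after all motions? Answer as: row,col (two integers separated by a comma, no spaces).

After 1 (l): row=0 col=1 char='w'
After 2 (^): row=0 col=0 char='t'
After 3 (h): row=0 col=0 char='t'
After 4 (k): row=0 col=0 char='t'
After 5 (w): row=0 col=4 char='n'
After 6 (w): row=0 col=9 char='r'
After 7 (j): row=1 col=9 char='g'
After 8 (l): row=1 col=10 char='r'

Answer: 1,10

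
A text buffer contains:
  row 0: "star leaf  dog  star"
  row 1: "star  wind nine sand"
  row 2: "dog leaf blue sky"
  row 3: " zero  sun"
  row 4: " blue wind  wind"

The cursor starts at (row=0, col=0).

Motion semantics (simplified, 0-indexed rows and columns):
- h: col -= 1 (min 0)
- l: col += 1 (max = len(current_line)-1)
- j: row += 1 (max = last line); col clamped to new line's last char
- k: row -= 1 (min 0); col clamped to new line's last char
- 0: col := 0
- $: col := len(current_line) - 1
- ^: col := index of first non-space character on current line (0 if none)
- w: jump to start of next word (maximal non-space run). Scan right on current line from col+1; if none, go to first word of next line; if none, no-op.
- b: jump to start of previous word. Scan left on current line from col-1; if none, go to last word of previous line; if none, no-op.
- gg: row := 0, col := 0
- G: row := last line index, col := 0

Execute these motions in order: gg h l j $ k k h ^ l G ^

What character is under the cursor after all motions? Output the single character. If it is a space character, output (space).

After 1 (gg): row=0 col=0 char='s'
After 2 (h): row=0 col=0 char='s'
After 3 (l): row=0 col=1 char='t'
After 4 (j): row=1 col=1 char='t'
After 5 ($): row=1 col=19 char='d'
After 6 (k): row=0 col=19 char='r'
After 7 (k): row=0 col=19 char='r'
After 8 (h): row=0 col=18 char='a'
After 9 (^): row=0 col=0 char='s'
After 10 (l): row=0 col=1 char='t'
After 11 (G): row=4 col=0 char='_'
After 12 (^): row=4 col=1 char='b'

Answer: b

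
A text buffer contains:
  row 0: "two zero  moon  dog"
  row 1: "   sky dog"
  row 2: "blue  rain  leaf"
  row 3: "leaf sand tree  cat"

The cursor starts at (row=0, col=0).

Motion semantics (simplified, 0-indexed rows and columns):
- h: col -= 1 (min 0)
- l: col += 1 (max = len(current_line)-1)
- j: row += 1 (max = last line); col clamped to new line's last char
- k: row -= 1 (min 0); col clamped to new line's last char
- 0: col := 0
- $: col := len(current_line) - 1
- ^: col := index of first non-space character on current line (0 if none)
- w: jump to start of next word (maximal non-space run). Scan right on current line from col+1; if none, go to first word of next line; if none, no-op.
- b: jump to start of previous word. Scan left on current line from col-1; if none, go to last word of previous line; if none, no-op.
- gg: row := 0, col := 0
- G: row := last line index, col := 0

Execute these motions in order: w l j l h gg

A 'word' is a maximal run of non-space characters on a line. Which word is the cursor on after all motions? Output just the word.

After 1 (w): row=0 col=4 char='z'
After 2 (l): row=0 col=5 char='e'
After 3 (j): row=1 col=5 char='y'
After 4 (l): row=1 col=6 char='_'
After 5 (h): row=1 col=5 char='y'
After 6 (gg): row=0 col=0 char='t'

Answer: two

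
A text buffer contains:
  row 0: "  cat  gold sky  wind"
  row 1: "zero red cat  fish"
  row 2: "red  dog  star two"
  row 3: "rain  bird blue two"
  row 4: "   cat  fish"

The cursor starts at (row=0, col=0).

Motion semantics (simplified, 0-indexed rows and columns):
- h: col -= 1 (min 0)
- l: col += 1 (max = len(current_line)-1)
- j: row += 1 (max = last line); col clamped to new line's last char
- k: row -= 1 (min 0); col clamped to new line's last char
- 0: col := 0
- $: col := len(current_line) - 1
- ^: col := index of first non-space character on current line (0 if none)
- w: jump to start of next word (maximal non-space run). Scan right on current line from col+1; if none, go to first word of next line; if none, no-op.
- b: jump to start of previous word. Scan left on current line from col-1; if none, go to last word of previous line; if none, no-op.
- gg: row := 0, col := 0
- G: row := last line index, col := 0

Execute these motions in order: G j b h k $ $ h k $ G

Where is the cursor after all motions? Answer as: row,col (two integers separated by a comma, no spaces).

After 1 (G): row=4 col=0 char='_'
After 2 (j): row=4 col=0 char='_'
After 3 (b): row=3 col=16 char='t'
After 4 (h): row=3 col=15 char='_'
After 5 (k): row=2 col=15 char='t'
After 6 ($): row=2 col=17 char='o'
After 7 ($): row=2 col=17 char='o'
After 8 (h): row=2 col=16 char='w'
After 9 (k): row=1 col=16 char='s'
After 10 ($): row=1 col=17 char='h'
After 11 (G): row=4 col=0 char='_'

Answer: 4,0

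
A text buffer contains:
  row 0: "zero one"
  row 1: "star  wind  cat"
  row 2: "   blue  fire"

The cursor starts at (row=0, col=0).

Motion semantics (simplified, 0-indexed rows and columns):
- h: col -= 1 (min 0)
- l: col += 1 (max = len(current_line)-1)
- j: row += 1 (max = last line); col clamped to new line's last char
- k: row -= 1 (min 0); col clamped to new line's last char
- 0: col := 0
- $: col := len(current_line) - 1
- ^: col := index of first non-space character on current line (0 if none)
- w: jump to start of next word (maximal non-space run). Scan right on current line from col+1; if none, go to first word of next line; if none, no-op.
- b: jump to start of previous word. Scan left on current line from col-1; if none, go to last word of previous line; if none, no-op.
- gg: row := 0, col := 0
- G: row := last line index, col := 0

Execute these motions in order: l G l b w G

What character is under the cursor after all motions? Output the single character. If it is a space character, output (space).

Answer: (space)

Derivation:
After 1 (l): row=0 col=1 char='e'
After 2 (G): row=2 col=0 char='_'
After 3 (l): row=2 col=1 char='_'
After 4 (b): row=1 col=12 char='c'
After 5 (w): row=2 col=3 char='b'
After 6 (G): row=2 col=0 char='_'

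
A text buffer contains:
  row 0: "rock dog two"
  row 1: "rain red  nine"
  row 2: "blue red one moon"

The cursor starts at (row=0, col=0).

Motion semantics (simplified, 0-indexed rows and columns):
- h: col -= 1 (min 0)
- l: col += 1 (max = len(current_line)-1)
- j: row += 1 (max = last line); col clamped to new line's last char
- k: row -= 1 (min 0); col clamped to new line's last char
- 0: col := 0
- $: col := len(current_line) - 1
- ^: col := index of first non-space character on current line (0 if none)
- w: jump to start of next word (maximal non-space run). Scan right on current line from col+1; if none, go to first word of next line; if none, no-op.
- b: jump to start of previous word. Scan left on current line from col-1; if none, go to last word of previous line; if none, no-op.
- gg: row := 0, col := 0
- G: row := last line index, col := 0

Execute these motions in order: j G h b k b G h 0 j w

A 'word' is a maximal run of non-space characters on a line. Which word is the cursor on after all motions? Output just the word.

After 1 (j): row=1 col=0 char='r'
After 2 (G): row=2 col=0 char='b'
After 3 (h): row=2 col=0 char='b'
After 4 (b): row=1 col=10 char='n'
After 5 (k): row=0 col=10 char='w'
After 6 (b): row=0 col=9 char='t'
After 7 (G): row=2 col=0 char='b'
After 8 (h): row=2 col=0 char='b'
After 9 (0): row=2 col=0 char='b'
After 10 (j): row=2 col=0 char='b'
After 11 (w): row=2 col=5 char='r'

Answer: red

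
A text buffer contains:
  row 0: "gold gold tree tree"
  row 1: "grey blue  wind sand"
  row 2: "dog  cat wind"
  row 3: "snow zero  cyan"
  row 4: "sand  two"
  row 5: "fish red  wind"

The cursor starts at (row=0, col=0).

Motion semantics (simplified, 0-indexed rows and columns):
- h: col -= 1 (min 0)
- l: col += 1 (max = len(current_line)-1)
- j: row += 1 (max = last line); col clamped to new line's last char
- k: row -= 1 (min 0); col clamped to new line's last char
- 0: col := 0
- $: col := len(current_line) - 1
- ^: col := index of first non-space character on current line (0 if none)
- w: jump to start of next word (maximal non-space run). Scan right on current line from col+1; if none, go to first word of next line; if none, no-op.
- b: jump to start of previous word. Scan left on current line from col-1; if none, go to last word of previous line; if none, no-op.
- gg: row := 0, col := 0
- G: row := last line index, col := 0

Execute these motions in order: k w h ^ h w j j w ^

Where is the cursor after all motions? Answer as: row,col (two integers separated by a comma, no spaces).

Answer: 2,0

Derivation:
After 1 (k): row=0 col=0 char='g'
After 2 (w): row=0 col=5 char='g'
After 3 (h): row=0 col=4 char='_'
After 4 (^): row=0 col=0 char='g'
After 5 (h): row=0 col=0 char='g'
After 6 (w): row=0 col=5 char='g'
After 7 (j): row=1 col=5 char='b'
After 8 (j): row=2 col=5 char='c'
After 9 (w): row=2 col=9 char='w'
After 10 (^): row=2 col=0 char='d'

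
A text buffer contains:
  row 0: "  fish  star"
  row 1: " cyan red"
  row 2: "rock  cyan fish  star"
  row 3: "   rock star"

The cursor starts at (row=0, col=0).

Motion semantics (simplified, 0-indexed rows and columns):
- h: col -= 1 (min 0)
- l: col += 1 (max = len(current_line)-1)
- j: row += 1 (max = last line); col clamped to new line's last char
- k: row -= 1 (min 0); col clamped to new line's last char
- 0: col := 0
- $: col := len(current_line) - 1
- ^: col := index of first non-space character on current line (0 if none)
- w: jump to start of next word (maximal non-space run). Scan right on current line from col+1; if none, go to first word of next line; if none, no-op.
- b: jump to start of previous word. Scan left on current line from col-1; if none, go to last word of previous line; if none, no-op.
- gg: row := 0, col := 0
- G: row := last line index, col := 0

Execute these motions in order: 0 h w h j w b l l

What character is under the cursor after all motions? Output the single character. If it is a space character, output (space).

After 1 (0): row=0 col=0 char='_'
After 2 (h): row=0 col=0 char='_'
After 3 (w): row=0 col=2 char='f'
After 4 (h): row=0 col=1 char='_'
After 5 (j): row=1 col=1 char='c'
After 6 (w): row=1 col=6 char='r'
After 7 (b): row=1 col=1 char='c'
After 8 (l): row=1 col=2 char='y'
After 9 (l): row=1 col=3 char='a'

Answer: a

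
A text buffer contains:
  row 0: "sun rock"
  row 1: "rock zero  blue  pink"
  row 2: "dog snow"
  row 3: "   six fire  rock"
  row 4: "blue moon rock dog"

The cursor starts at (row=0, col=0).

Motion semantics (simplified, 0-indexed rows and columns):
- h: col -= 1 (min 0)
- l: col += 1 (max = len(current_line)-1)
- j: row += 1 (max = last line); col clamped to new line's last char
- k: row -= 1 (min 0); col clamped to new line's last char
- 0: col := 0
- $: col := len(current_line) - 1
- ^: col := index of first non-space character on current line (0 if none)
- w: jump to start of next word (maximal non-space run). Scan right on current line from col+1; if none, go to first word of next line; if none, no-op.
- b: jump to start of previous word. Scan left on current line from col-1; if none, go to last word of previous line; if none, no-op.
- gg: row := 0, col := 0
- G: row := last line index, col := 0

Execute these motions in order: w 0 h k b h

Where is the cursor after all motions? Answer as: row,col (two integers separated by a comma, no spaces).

After 1 (w): row=0 col=4 char='r'
After 2 (0): row=0 col=0 char='s'
After 3 (h): row=0 col=0 char='s'
After 4 (k): row=0 col=0 char='s'
After 5 (b): row=0 col=0 char='s'
After 6 (h): row=0 col=0 char='s'

Answer: 0,0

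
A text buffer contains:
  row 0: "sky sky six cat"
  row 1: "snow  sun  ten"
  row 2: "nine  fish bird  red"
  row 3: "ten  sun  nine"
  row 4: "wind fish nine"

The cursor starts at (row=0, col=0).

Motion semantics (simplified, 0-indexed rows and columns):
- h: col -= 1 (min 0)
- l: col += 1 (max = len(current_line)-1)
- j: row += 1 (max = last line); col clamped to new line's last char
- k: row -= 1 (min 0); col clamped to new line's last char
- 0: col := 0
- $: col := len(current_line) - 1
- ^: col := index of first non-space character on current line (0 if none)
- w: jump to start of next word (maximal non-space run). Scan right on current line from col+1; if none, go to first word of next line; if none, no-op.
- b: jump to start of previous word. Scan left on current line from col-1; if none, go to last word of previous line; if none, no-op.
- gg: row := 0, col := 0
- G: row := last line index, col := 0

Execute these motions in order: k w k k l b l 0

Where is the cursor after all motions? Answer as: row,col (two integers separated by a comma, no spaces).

After 1 (k): row=0 col=0 char='s'
After 2 (w): row=0 col=4 char='s'
After 3 (k): row=0 col=4 char='s'
After 4 (k): row=0 col=4 char='s'
After 5 (l): row=0 col=5 char='k'
After 6 (b): row=0 col=4 char='s'
After 7 (l): row=0 col=5 char='k'
After 8 (0): row=0 col=0 char='s'

Answer: 0,0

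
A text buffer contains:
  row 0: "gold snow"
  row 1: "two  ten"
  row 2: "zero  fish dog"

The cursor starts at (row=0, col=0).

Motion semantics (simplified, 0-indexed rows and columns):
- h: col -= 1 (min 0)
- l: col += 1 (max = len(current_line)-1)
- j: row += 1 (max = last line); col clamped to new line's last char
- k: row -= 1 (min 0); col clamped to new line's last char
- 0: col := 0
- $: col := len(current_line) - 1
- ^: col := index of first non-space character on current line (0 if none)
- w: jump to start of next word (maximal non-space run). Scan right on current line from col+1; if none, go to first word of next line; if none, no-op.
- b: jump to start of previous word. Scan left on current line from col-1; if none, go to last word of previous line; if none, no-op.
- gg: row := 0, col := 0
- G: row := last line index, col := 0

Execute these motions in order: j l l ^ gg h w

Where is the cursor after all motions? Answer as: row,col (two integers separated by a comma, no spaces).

After 1 (j): row=1 col=0 char='t'
After 2 (l): row=1 col=1 char='w'
After 3 (l): row=1 col=2 char='o'
After 4 (^): row=1 col=0 char='t'
After 5 (gg): row=0 col=0 char='g'
After 6 (h): row=0 col=0 char='g'
After 7 (w): row=0 col=5 char='s'

Answer: 0,5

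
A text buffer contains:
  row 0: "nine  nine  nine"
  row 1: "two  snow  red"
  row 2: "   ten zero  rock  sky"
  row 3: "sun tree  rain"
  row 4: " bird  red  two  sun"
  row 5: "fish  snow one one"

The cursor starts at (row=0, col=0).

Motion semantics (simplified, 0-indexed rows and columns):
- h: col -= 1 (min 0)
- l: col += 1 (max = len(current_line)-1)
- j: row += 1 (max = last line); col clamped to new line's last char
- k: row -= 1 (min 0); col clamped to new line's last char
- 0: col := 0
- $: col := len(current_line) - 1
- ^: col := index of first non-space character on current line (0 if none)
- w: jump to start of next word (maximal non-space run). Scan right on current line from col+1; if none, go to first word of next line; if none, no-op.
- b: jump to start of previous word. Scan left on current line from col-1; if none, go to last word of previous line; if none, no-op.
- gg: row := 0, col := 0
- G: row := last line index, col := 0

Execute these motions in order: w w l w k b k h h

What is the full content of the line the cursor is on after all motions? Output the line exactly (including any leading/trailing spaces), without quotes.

After 1 (w): row=0 col=6 char='n'
After 2 (w): row=0 col=12 char='n'
After 3 (l): row=0 col=13 char='i'
After 4 (w): row=1 col=0 char='t'
After 5 (k): row=0 col=0 char='n'
After 6 (b): row=0 col=0 char='n'
After 7 (k): row=0 col=0 char='n'
After 8 (h): row=0 col=0 char='n'
After 9 (h): row=0 col=0 char='n'

Answer: nine  nine  nine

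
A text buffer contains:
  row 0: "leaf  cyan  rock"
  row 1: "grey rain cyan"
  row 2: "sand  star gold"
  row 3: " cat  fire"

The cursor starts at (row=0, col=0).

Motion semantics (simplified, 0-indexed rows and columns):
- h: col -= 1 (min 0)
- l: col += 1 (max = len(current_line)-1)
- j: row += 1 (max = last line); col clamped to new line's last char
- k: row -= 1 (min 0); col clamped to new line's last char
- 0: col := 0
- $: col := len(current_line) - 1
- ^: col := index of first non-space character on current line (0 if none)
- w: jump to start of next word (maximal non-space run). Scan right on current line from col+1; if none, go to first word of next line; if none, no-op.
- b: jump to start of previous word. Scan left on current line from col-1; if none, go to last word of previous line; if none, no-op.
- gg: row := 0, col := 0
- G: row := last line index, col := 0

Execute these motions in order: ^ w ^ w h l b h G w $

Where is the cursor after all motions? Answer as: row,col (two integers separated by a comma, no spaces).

After 1 (^): row=0 col=0 char='l'
After 2 (w): row=0 col=6 char='c'
After 3 (^): row=0 col=0 char='l'
After 4 (w): row=0 col=6 char='c'
After 5 (h): row=0 col=5 char='_'
After 6 (l): row=0 col=6 char='c'
After 7 (b): row=0 col=0 char='l'
After 8 (h): row=0 col=0 char='l'
After 9 (G): row=3 col=0 char='_'
After 10 (w): row=3 col=1 char='c'
After 11 ($): row=3 col=9 char='e'

Answer: 3,9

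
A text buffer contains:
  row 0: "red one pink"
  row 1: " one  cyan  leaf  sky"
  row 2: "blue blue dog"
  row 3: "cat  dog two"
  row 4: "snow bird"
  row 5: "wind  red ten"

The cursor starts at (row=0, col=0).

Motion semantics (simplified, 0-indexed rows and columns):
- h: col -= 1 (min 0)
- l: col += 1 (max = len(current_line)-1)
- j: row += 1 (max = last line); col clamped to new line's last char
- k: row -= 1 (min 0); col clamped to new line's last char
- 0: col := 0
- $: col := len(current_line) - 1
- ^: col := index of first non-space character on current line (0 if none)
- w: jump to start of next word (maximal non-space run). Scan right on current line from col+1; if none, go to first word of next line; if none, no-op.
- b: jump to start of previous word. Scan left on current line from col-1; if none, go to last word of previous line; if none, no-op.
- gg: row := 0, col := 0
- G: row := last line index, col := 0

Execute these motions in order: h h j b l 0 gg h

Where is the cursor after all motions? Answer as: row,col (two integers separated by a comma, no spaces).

After 1 (h): row=0 col=0 char='r'
After 2 (h): row=0 col=0 char='r'
After 3 (j): row=1 col=0 char='_'
After 4 (b): row=0 col=8 char='p'
After 5 (l): row=0 col=9 char='i'
After 6 (0): row=0 col=0 char='r'
After 7 (gg): row=0 col=0 char='r'
After 8 (h): row=0 col=0 char='r'

Answer: 0,0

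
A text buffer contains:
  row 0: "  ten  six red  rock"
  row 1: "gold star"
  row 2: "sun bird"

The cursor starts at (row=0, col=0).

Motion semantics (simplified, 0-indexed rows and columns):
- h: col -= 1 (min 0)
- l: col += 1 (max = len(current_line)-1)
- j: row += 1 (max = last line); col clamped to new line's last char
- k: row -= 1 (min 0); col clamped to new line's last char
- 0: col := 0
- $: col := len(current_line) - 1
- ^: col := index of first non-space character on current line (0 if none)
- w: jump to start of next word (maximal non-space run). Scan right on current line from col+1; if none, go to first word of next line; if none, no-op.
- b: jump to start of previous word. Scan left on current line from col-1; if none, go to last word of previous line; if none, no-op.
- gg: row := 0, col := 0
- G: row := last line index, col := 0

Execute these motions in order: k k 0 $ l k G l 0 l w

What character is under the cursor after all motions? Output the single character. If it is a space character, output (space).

Answer: b

Derivation:
After 1 (k): row=0 col=0 char='_'
After 2 (k): row=0 col=0 char='_'
After 3 (0): row=0 col=0 char='_'
After 4 ($): row=0 col=19 char='k'
After 5 (l): row=0 col=19 char='k'
After 6 (k): row=0 col=19 char='k'
After 7 (G): row=2 col=0 char='s'
After 8 (l): row=2 col=1 char='u'
After 9 (0): row=2 col=0 char='s'
After 10 (l): row=2 col=1 char='u'
After 11 (w): row=2 col=4 char='b'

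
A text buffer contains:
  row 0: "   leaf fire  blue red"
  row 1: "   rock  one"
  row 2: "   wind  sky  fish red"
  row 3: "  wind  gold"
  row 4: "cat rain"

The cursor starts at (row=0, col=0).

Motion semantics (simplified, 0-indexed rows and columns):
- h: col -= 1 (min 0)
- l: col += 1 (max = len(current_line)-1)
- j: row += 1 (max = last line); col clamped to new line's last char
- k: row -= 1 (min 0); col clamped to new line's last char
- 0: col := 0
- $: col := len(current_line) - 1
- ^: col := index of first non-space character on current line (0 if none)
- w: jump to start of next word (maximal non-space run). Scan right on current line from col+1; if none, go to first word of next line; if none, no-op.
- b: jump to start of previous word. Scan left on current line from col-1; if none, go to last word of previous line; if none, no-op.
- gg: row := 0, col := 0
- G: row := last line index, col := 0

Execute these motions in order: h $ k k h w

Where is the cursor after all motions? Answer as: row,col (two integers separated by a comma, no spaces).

After 1 (h): row=0 col=0 char='_'
After 2 ($): row=0 col=21 char='d'
After 3 (k): row=0 col=21 char='d'
After 4 (k): row=0 col=21 char='d'
After 5 (h): row=0 col=20 char='e'
After 6 (w): row=1 col=3 char='r'

Answer: 1,3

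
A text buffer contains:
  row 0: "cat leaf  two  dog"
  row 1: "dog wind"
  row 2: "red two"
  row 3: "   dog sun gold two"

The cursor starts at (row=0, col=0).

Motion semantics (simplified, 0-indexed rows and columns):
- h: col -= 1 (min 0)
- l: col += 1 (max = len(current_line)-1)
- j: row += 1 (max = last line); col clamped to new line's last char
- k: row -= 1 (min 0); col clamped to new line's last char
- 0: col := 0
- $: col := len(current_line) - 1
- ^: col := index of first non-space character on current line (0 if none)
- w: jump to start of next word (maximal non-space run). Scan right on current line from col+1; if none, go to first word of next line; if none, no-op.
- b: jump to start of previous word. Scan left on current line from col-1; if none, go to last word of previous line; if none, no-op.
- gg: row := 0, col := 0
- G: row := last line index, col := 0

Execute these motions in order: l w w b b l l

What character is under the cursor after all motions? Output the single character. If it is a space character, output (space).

After 1 (l): row=0 col=1 char='a'
After 2 (w): row=0 col=4 char='l'
After 3 (w): row=0 col=10 char='t'
After 4 (b): row=0 col=4 char='l'
After 5 (b): row=0 col=0 char='c'
After 6 (l): row=0 col=1 char='a'
After 7 (l): row=0 col=2 char='t'

Answer: t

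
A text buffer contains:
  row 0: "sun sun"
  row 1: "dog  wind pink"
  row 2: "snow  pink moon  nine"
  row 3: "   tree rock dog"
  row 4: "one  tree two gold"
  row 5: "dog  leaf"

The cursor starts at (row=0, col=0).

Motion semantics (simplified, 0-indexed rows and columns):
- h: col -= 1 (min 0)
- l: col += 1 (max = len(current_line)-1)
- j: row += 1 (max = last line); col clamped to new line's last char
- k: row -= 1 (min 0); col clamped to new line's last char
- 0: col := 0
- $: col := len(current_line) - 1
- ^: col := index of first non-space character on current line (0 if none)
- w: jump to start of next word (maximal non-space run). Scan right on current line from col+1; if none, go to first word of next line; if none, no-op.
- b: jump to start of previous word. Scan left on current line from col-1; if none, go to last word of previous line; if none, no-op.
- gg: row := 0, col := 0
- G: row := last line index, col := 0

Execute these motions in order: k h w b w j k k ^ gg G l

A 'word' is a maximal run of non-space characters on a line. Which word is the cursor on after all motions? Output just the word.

Answer: dog

Derivation:
After 1 (k): row=0 col=0 char='s'
After 2 (h): row=0 col=0 char='s'
After 3 (w): row=0 col=4 char='s'
After 4 (b): row=0 col=0 char='s'
After 5 (w): row=0 col=4 char='s'
After 6 (j): row=1 col=4 char='_'
After 7 (k): row=0 col=4 char='s'
After 8 (k): row=0 col=4 char='s'
After 9 (^): row=0 col=0 char='s'
After 10 (gg): row=0 col=0 char='s'
After 11 (G): row=5 col=0 char='d'
After 12 (l): row=5 col=1 char='o'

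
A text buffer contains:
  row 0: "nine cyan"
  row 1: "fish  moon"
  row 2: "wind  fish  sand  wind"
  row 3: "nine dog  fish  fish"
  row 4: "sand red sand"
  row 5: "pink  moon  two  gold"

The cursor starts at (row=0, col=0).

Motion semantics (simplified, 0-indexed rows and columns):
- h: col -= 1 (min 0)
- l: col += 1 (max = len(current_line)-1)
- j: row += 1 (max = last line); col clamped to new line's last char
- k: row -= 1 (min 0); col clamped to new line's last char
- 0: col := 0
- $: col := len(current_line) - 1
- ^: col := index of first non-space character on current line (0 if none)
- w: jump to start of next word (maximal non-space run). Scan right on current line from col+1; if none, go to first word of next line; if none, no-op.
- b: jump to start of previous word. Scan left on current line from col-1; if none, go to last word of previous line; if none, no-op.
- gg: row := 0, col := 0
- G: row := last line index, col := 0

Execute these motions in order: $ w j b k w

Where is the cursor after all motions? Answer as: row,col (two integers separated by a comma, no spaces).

After 1 ($): row=0 col=8 char='n'
After 2 (w): row=1 col=0 char='f'
After 3 (j): row=2 col=0 char='w'
After 4 (b): row=1 col=6 char='m'
After 5 (k): row=0 col=6 char='y'
After 6 (w): row=1 col=0 char='f'

Answer: 1,0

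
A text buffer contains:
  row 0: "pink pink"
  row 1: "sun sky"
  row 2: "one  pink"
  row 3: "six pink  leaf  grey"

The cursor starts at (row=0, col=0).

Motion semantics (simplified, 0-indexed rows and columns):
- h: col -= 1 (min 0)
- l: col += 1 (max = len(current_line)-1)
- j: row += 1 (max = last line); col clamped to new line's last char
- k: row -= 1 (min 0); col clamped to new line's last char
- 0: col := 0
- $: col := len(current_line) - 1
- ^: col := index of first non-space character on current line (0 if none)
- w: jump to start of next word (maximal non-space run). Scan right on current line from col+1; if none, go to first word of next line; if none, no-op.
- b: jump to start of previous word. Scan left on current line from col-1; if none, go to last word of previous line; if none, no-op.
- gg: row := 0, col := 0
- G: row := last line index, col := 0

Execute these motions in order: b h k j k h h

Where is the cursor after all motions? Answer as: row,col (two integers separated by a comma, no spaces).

After 1 (b): row=0 col=0 char='p'
After 2 (h): row=0 col=0 char='p'
After 3 (k): row=0 col=0 char='p'
After 4 (j): row=1 col=0 char='s'
After 5 (k): row=0 col=0 char='p'
After 6 (h): row=0 col=0 char='p'
After 7 (h): row=0 col=0 char='p'

Answer: 0,0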